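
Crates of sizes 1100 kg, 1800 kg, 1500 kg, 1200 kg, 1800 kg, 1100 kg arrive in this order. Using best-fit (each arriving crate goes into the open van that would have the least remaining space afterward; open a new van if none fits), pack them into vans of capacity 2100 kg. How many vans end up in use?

6

  1100 → van 1 (new)  [load 1100/2100]
  1800 → van 2 (new)  [load 1800/2100]
  1500 → van 3 (new)  [load 1500/2100]
  1200 → van 4 (new)  [load 1200/2100]
  1800 → van 5 (new)  [load 1800/2100]
  1100 → van 6 (new)  [load 1100/2100]
6 vans opened.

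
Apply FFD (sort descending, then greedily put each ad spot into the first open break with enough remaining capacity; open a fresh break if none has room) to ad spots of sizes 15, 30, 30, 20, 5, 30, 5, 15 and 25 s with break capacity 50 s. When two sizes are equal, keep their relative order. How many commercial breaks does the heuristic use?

Sorted descending: 30, 30, 30, 25, 20, 15, 15, 5, 5.
  30 → break 1 (new)  [load 30/50]
  30 → break 2 (new)  [load 30/50]
  30 → break 3 (new)  [load 30/50]
  25 → break 4 (new)  [load 25/50]
  20 → break 1  [load 50/50]
  15 → break 2  [load 45/50]
  15 → break 3  [load 45/50]
  5 → break 2  [load 50/50]
  5 → break 3  [load 50/50]
4 commercial breaks opened.

4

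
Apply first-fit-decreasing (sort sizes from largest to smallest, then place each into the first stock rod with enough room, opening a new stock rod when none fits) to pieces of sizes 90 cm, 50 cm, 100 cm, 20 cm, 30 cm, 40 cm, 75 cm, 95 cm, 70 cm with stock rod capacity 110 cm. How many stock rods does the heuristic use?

6

Sorted descending: 100, 95, 90, 75, 70, 50, 40, 30, 20.
  100 → stock rod 1 (new)  [load 100/110]
  95 → stock rod 2 (new)  [load 95/110]
  90 → stock rod 3 (new)  [load 90/110]
  75 → stock rod 4 (new)  [load 75/110]
  70 → stock rod 5 (new)  [load 70/110]
  50 → stock rod 6 (new)  [load 50/110]
  40 → stock rod 5  [load 110/110]
  30 → stock rod 4  [load 105/110]
  20 → stock rod 3  [load 110/110]
6 stock rods opened.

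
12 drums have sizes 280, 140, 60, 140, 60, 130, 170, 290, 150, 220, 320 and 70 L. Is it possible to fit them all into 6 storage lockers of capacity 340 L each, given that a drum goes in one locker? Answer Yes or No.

Total = 2030 L; ⌈2030/340⌉ = 6.
The bound of 6 does not rule out 6, but exhaustive search shows no assignment into 6 storage lockers of capacity 340 L exists — the minimum is 7.

No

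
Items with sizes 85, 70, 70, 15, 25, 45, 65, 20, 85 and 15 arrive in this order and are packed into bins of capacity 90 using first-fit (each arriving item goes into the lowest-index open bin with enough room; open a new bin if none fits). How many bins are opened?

6

  85 → bin 1 (new)  [load 85/90]
  70 → bin 2 (new)  [load 70/90]
  70 → bin 3 (new)  [load 70/90]
  15 → bin 2  [load 85/90]
  25 → bin 4 (new)  [load 25/90]
  45 → bin 4  [load 70/90]
  65 → bin 5 (new)  [load 65/90]
  20 → bin 3  [load 90/90]
  85 → bin 6 (new)  [load 85/90]
  15 → bin 4  [load 85/90]
6 bins opened.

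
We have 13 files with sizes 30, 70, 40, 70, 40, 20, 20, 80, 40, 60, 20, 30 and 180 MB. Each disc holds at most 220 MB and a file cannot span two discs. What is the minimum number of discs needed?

4

Total = 180 + 80 + 70 + 70 + 60 + 40 + 40 + 40 + 30 + 30 + 20 + 20 + 20 = 700 MB.
Lower bound: ⌈700/220⌉ = 4 discs.
A packing using 4 discs:
  disc 1: 180 + 40 = 220
  disc 2: 80 + 70 + 70 = 220
  disc 3: 60 + 40 + 40 + 30 + 30 + 20 = 220
  disc 4: 20 + 20 = 40
This matches the lower bound, so 4 is optimal.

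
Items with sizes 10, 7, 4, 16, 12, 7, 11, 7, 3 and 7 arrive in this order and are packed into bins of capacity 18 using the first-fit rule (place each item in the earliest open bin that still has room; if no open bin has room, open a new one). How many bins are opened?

5

  10 → bin 1 (new)  [load 10/18]
  7 → bin 1  [load 17/18]
  4 → bin 2 (new)  [load 4/18]
  16 → bin 3 (new)  [load 16/18]
  12 → bin 2  [load 16/18]
  7 → bin 4 (new)  [load 7/18]
  11 → bin 4  [load 18/18]
  7 → bin 5 (new)  [load 7/18]
  3 → bin 5  [load 10/18]
  7 → bin 5  [load 17/18]
5 bins opened.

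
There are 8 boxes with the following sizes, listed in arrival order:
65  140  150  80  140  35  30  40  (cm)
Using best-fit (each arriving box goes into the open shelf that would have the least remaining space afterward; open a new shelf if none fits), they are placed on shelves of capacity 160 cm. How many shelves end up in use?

  65 → shelf 1 (new)  [load 65/160]
  140 → shelf 2 (new)  [load 140/160]
  150 → shelf 3 (new)  [load 150/160]
  80 → shelf 1  [load 145/160]
  140 → shelf 4 (new)  [load 140/160]
  35 → shelf 5 (new)  [load 35/160]
  30 → shelf 5  [load 65/160]
  40 → shelf 5  [load 105/160]
5 shelves opened.

5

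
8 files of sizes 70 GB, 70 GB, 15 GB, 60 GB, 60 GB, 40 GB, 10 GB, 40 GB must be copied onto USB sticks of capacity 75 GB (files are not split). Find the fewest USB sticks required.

6

Total = 70 + 70 + 60 + 60 + 40 + 40 + 15 + 10 = 365 GB.
Lower bound: ⌈365/75⌉ = 5 USB sticks.
Also, 6 files each exceed 75/2 GB, and no two of those can share a USB stick, so at least 6 USB sticks are needed.
A packing using 6 USB sticks:
  USB stick 1: 70 = 70
  USB stick 2: 70 = 70
  USB stick 3: 60 + 15 = 75
  USB stick 4: 60 + 10 = 70
  USB stick 5: 40 = 40
  USB stick 6: 40 = 40
This matches the lower bound, so 6 is optimal.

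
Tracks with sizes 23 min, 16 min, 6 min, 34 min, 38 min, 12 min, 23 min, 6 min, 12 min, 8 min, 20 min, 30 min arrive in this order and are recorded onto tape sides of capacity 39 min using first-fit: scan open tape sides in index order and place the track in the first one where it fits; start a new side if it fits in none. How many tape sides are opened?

  23 → side 1 (new)  [load 23/39]
  16 → side 1  [load 39/39]
  6 → side 2 (new)  [load 6/39]
  34 → side 3 (new)  [load 34/39]
  38 → side 4 (new)  [load 38/39]
  12 → side 2  [load 18/39]
  23 → side 5 (new)  [load 23/39]
  6 → side 2  [load 24/39]
  12 → side 2  [load 36/39]
  8 → side 5  [load 31/39]
  20 → side 6 (new)  [load 20/39]
  30 → side 7 (new)  [load 30/39]
7 tape sides opened.

7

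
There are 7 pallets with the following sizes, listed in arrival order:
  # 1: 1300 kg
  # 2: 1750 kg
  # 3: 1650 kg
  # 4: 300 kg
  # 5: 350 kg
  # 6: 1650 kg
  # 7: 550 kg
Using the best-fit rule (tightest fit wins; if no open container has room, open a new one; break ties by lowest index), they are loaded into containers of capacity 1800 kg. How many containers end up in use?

5

  1300 → container 1 (new)  [load 1300/1800]
  1750 → container 2 (new)  [load 1750/1800]
  1650 → container 3 (new)  [load 1650/1800]
  300 → container 1  [load 1600/1800]
  350 → container 4 (new)  [load 350/1800]
  1650 → container 5 (new)  [load 1650/1800]
  550 → container 4  [load 900/1800]
5 containers opened.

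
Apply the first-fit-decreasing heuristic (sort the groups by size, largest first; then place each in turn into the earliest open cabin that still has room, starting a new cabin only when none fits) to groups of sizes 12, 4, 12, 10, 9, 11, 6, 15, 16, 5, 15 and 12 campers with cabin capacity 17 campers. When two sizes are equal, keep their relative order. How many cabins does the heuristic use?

9

Sorted descending: 16, 15, 15, 12, 12, 12, 11, 10, 9, 6, 5, 4.
  16 → cabin 1 (new)  [load 16/17]
  15 → cabin 2 (new)  [load 15/17]
  15 → cabin 3 (new)  [load 15/17]
  12 → cabin 4 (new)  [load 12/17]
  12 → cabin 5 (new)  [load 12/17]
  12 → cabin 6 (new)  [load 12/17]
  11 → cabin 7 (new)  [load 11/17]
  10 → cabin 8 (new)  [load 10/17]
  9 → cabin 9 (new)  [load 9/17]
  6 → cabin 7  [load 17/17]
  5 → cabin 4  [load 17/17]
  4 → cabin 5  [load 16/17]
9 cabins opened.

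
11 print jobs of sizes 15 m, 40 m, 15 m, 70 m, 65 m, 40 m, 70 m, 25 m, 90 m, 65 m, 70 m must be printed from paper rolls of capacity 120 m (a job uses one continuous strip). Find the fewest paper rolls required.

Total = 90 + 70 + 70 + 70 + 65 + 65 + 40 + 40 + 25 + 15 + 15 = 565 m.
Lower bound: ⌈565/120⌉ = 5 paper rolls.
Also, 6 print jobs each exceed 60 m, and no two of those can share a roll, so at least 6 paper rolls are needed.
A packing using 6 paper rolls:
  roll 1: 90 + 25 = 115
  roll 2: 70 + 40 = 110
  roll 3: 70 + 40 = 110
  roll 4: 70 + 15 + 15 = 100
  roll 5: 65 = 65
  roll 6: 65 = 65
This matches the lower bound, so 6 is optimal.

6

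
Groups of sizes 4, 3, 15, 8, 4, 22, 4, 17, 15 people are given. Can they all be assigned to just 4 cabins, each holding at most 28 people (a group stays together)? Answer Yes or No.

Yes

A valid assignment using 4 cabins:
  cabin 1: 22 + 4 = 26
  cabin 2: 17 + 8 + 3 = 28
  cabin 3: 15 + 4 + 4 = 23
  cabin 4: 15 = 15
Every load is within 28 people, so 4 cabins suffice.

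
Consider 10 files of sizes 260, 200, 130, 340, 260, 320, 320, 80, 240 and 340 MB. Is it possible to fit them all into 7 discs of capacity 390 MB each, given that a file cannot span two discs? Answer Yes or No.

Total = 2490 MB; ⌈2490/390⌉ = 7.
8 files each exceed half the capacity and cannot share a disc, forcing at least 8 discs.
At least 8 discs are required, but only 7 are allowed.

No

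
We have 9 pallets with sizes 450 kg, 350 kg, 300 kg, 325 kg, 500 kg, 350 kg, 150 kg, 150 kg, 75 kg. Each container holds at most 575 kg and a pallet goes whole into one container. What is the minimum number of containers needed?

6

Total = 500 + 450 + 350 + 350 + 325 + 300 + 150 + 150 + 75 = 2650 kg.
Lower bound: ⌈2650/575⌉ = 5 containers.
Also, 6 pallets each exceed 575/2 kg, and no two of those can share a container, so at least 6 containers are needed.
A packing using 6 containers:
  container 1: 500 + 75 = 575
  container 2: 450 = 450
  container 3: 350 + 150 = 500
  container 4: 350 + 150 = 500
  container 5: 325 = 325
  container 6: 300 = 300
This matches the lower bound, so 6 is optimal.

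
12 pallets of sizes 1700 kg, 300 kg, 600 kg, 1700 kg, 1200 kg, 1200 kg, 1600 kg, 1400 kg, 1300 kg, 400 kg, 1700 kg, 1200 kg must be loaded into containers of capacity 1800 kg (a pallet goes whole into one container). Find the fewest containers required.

9

Total = 1700 + 1700 + 1700 + 1600 + 1400 + 1300 + 1200 + 1200 + 1200 + 600 + 400 + 300 = 14300 kg.
Lower bound: ⌈14300/1800⌉ = 8 containers.
Also, 9 pallets each exceed 900 kg, and no two of those can share a container, so at least 9 containers are needed.
A packing using 9 containers:
  container 1: 1700 = 1700
  container 2: 1700 = 1700
  container 3: 1700 = 1700
  container 4: 1600 = 1600
  container 5: 1400 + 400 = 1800
  container 6: 1300 + 300 = 1600
  container 7: 1200 + 600 = 1800
  container 8: 1200 = 1200
  container 9: 1200 = 1200
This matches the lower bound, so 9 is optimal.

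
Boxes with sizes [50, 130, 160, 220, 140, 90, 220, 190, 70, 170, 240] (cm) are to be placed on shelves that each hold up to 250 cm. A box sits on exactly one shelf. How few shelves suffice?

8

Total = 240 + 220 + 220 + 190 + 170 + 160 + 140 + 130 + 90 + 70 + 50 = 1680 cm.
Lower bound: ⌈1680/250⌉ = 7 shelves.
Also, 8 boxes each exceed 125 cm, and no two of those can share a shelf, so at least 8 shelves are needed.
A packing using 8 shelves:
  shelf 1: 240 = 240
  shelf 2: 220 = 220
  shelf 3: 220 = 220
  shelf 4: 190 + 50 = 240
  shelf 5: 170 + 70 = 240
  shelf 6: 160 + 90 = 250
  shelf 7: 140 = 140
  shelf 8: 130 = 130
This matches the lower bound, so 8 is optimal.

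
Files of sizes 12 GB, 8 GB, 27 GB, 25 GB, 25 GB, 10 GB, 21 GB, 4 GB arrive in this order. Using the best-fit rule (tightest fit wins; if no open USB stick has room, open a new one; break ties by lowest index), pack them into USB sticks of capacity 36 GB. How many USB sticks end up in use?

5

  12 → USB stick 1 (new)  [load 12/36]
  8 → USB stick 1  [load 20/36]
  27 → USB stick 2 (new)  [load 27/36]
  25 → USB stick 3 (new)  [load 25/36]
  25 → USB stick 4 (new)  [load 25/36]
  10 → USB stick 3  [load 35/36]
  21 → USB stick 5 (new)  [load 21/36]
  4 → USB stick 2  [load 31/36]
5 USB sticks opened.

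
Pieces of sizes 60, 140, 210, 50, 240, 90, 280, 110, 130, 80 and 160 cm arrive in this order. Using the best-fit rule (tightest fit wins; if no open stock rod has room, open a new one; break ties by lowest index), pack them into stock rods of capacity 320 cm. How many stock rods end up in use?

  60 → stock rod 1 (new)  [load 60/320]
  140 → stock rod 1  [load 200/320]
  210 → stock rod 2 (new)  [load 210/320]
  50 → stock rod 2  [load 260/320]
  240 → stock rod 3 (new)  [load 240/320]
  90 → stock rod 1  [load 290/320]
  280 → stock rod 4 (new)  [load 280/320]
  110 → stock rod 5 (new)  [load 110/320]
  130 → stock rod 5  [load 240/320]
  80 → stock rod 3  [load 320/320]
  160 → stock rod 6 (new)  [load 160/320]
6 stock rods opened.

6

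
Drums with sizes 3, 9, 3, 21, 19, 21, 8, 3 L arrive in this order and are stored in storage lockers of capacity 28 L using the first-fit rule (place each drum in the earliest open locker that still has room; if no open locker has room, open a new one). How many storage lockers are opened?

4

  3 → locker 1 (new)  [load 3/28]
  9 → locker 1  [load 12/28]
  3 → locker 1  [load 15/28]
  21 → locker 2 (new)  [load 21/28]
  19 → locker 3 (new)  [load 19/28]
  21 → locker 4 (new)  [load 21/28]
  8 → locker 1  [load 23/28]
  3 → locker 1  [load 26/28]
4 storage lockers opened.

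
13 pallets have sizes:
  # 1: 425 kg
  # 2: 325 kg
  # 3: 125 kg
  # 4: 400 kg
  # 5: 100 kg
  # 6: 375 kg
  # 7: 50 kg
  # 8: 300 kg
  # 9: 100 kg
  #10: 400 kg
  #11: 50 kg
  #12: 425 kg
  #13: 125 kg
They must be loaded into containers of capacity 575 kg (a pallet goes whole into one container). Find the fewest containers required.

7

Total = 425 + 425 + 400 + 400 + 375 + 325 + 300 + 125 + 125 + 100 + 100 + 50 + 50 = 3200 kg.
Lower bound: ⌈3200/575⌉ = 6 containers.
Also, 7 pallets each exceed 575/2 kg, and no two of those can share a container, so at least 7 containers are needed.
A packing using 7 containers:
  container 1: 425 + 125 = 550
  container 2: 425 + 125 = 550
  container 3: 400 + 100 + 50 = 550
  container 4: 400 + 100 + 50 = 550
  container 5: 375 = 375
  container 6: 325 = 325
  container 7: 300 = 300
This matches the lower bound, so 7 is optimal.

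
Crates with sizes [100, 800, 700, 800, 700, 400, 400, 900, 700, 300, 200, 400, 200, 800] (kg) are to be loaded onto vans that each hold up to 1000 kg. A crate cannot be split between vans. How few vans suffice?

Total = 900 + 800 + 800 + 800 + 700 + 700 + 700 + 400 + 400 + 400 + 300 + 200 + 200 + 100 = 7400 kg.
Lower bound: ⌈7400/1000⌉ = 8 vans.
A packing using 9 vans:
  van 1: 900 + 100 = 1000
  van 2: 800 + 200 = 1000
  van 3: 800 + 200 = 1000
  van 4: 800 = 800
  van 5: 700 + 300 = 1000
  van 6: 700 = 700
  van 7: 700 = 700
  van 8: 400 + 400 = 800
  van 9: 400 = 400
No arrangement into 8 vans stays within capacity, so 9 is optimal.

9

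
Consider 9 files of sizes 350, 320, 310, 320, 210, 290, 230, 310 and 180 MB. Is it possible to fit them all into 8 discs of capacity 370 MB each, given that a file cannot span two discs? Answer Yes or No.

No

Total = 2520 MB; ⌈2520/370⌉ = 7.
8 files each exceed half the capacity and cannot share a disc, forcing at least 8 discs.
The bound of 8 does not rule out 8, but exhaustive search shows no assignment into 8 discs of capacity 370 MB exists — the minimum is 9.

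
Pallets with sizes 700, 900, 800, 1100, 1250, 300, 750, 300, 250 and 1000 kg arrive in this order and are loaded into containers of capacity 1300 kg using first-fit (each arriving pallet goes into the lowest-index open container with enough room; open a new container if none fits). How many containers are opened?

  700 → container 1 (new)  [load 700/1300]
  900 → container 2 (new)  [load 900/1300]
  800 → container 3 (new)  [load 800/1300]
  1100 → container 4 (new)  [load 1100/1300]
  1250 → container 5 (new)  [load 1250/1300]
  300 → container 1  [load 1000/1300]
  750 → container 6 (new)  [load 750/1300]
  300 → container 1  [load 1300/1300]
  250 → container 2  [load 1150/1300]
  1000 → container 7 (new)  [load 1000/1300]
7 containers opened.

7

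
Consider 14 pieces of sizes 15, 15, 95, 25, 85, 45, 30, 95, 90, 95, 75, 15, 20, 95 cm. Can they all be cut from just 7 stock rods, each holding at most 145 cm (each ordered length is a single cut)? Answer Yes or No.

Yes

A valid assignment using 7 stock rods:
  stock rod 1: 95 + 45 = 140
  stock rod 2: 95 + 30 + 20 = 145
  stock rod 3: 95 + 25 + 15 = 135
  stock rod 4: 95 + 15 + 15 = 125
  stock rod 5: 90 = 90
  stock rod 6: 85 = 85
  stock rod 7: 75 = 75
Every load is within 145 cm, so 7 stock rods suffice.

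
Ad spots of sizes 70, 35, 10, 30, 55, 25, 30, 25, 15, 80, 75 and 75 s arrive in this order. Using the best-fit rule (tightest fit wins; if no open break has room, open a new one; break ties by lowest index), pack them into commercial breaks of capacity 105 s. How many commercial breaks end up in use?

6

  70 → break 1 (new)  [load 70/105]
  35 → break 1  [load 105/105]
  10 → break 2 (new)  [load 10/105]
  30 → break 2  [load 40/105]
  55 → break 2  [load 95/105]
  25 → break 3 (new)  [load 25/105]
  30 → break 3  [load 55/105]
  25 → break 3  [load 80/105]
  15 → break 3  [load 95/105]
  80 → break 4 (new)  [load 80/105]
  75 → break 5 (new)  [load 75/105]
  75 → break 6 (new)  [load 75/105]
6 commercial breaks opened.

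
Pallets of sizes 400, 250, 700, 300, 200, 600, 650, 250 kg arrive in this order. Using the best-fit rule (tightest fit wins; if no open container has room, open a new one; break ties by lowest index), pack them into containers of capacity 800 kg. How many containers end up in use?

  400 → container 1 (new)  [load 400/800]
  250 → container 1  [load 650/800]
  700 → container 2 (new)  [load 700/800]
  300 → container 3 (new)  [load 300/800]
  200 → container 3  [load 500/800]
  600 → container 4 (new)  [load 600/800]
  650 → container 5 (new)  [load 650/800]
  250 → container 3  [load 750/800]
5 containers opened.

5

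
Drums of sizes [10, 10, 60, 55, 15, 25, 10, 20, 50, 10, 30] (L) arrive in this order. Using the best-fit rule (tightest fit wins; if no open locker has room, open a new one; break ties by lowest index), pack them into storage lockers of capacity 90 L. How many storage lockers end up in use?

4

  10 → locker 1 (new)  [load 10/90]
  10 → locker 1  [load 20/90]
  60 → locker 1  [load 80/90]
  55 → locker 2 (new)  [load 55/90]
  15 → locker 2  [load 70/90]
  25 → locker 3 (new)  [load 25/90]
  10 → locker 1  [load 90/90]
  20 → locker 2  [load 90/90]
  50 → locker 3  [load 75/90]
  10 → locker 3  [load 85/90]
  30 → locker 4 (new)  [load 30/90]
4 storage lockers opened.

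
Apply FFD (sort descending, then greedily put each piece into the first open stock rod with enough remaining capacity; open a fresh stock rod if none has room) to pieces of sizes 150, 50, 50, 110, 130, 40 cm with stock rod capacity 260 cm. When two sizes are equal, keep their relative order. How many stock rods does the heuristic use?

3

Sorted descending: 150, 130, 110, 50, 50, 40.
  150 → stock rod 1 (new)  [load 150/260]
  130 → stock rod 2 (new)  [load 130/260]
  110 → stock rod 1  [load 260/260]
  50 → stock rod 2  [load 180/260]
  50 → stock rod 2  [load 230/260]
  40 → stock rod 3 (new)  [load 40/260]
3 stock rods opened.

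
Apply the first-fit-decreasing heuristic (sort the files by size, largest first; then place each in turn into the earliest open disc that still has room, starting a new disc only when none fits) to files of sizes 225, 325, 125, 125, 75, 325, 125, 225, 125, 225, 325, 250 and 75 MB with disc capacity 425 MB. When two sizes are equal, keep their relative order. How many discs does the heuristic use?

Sorted descending: 325, 325, 325, 250, 225, 225, 225, 125, 125, 125, 125, 75, 75.
  325 → disc 1 (new)  [load 325/425]
  325 → disc 2 (new)  [load 325/425]
  325 → disc 3 (new)  [load 325/425]
  250 → disc 4 (new)  [load 250/425]
  225 → disc 5 (new)  [load 225/425]
  225 → disc 6 (new)  [load 225/425]
  225 → disc 7 (new)  [load 225/425]
  125 → disc 4  [load 375/425]
  125 → disc 5  [load 350/425]
  125 → disc 6  [load 350/425]
  125 → disc 7  [load 350/425]
  75 → disc 1  [load 400/425]
  75 → disc 2  [load 400/425]
7 discs opened.

7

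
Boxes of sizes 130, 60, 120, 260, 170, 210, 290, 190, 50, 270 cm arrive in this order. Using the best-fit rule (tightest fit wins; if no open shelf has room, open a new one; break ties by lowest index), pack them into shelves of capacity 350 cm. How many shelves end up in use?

  130 → shelf 1 (new)  [load 130/350]
  60 → shelf 1  [load 190/350]
  120 → shelf 1  [load 310/350]
  260 → shelf 2 (new)  [load 260/350]
  170 → shelf 3 (new)  [load 170/350]
  210 → shelf 4 (new)  [load 210/350]
  290 → shelf 5 (new)  [load 290/350]
  190 → shelf 6 (new)  [load 190/350]
  50 → shelf 5  [load 340/350]
  270 → shelf 7 (new)  [load 270/350]
7 shelves opened.

7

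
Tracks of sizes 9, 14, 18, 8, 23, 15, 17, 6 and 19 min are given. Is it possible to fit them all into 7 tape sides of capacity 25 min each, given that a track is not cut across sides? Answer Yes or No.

A valid assignment using 6 tape sides:
  side 1: 23 = 23
  side 2: 19 + 6 = 25
  side 3: 18 = 18
  side 4: 17 + 8 = 25
  side 5: 15 + 9 = 24
  side 6: 14 = 14
That uses only 6 ≤ 7, so 7 tape sides are enough.

Yes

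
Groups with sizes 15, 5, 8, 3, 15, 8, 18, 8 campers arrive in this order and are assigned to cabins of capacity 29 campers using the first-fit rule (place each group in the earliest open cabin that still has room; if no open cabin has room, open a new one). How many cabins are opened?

  15 → cabin 1 (new)  [load 15/29]
  5 → cabin 1  [load 20/29]
  8 → cabin 1  [load 28/29]
  3 → cabin 2 (new)  [load 3/29]
  15 → cabin 2  [load 18/29]
  8 → cabin 2  [load 26/29]
  18 → cabin 3 (new)  [load 18/29]
  8 → cabin 3  [load 26/29]
3 cabins opened.

3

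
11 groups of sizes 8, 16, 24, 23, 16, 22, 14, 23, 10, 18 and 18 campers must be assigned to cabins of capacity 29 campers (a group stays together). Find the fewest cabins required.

9

Total = 24 + 23 + 23 + 22 + 18 + 18 + 16 + 16 + 14 + 10 + 8 = 192 campers.
Lower bound: ⌈192/29⌉ = 7 cabins.
Also, 8 groups each exceed 29/2 campers, and no two of those can share a cabin, so at least 8 cabins are needed.
A packing using 9 cabins:
  cabin 1: 24 = 24
  cabin 2: 23 = 23
  cabin 3: 23 = 23
  cabin 4: 22 = 22
  cabin 5: 18 + 10 = 28
  cabin 6: 18 + 8 = 26
  cabin 7: 16 = 16
  cabin 8: 16 = 16
  cabin 9: 14 = 14
No arrangement into 8 cabins stays within capacity, so 9 is optimal.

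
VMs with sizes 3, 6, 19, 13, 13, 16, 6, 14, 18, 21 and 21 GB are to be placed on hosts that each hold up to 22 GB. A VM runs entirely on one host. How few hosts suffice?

Total = 21 + 21 + 19 + 18 + 16 + 14 + 13 + 13 + 6 + 6 + 3 = 150 GB.
Lower bound: ⌈150/22⌉ = 7 hosts.
Also, 8 VMs each exceed 11 GB, and no two of those can share a host, so at least 8 hosts are needed.
A packing using 8 hosts:
  host 1: 21 = 21
  host 2: 21 = 21
  host 3: 19 + 3 = 22
  host 4: 18 = 18
  host 5: 16 + 6 = 22
  host 6: 14 + 6 = 20
  host 7: 13 = 13
  host 8: 13 = 13
This matches the lower bound, so 8 is optimal.

8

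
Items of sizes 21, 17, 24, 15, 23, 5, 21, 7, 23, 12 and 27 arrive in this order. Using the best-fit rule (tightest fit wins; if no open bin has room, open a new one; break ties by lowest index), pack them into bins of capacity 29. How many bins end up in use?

8

  21 → bin 1 (new)  [load 21/29]
  17 → bin 2 (new)  [load 17/29]
  24 → bin 3 (new)  [load 24/29]
  15 → bin 4 (new)  [load 15/29]
  23 → bin 5 (new)  [load 23/29]
  5 → bin 3  [load 29/29]
  21 → bin 6 (new)  [load 21/29]
  7 → bin 1  [load 28/29]
  23 → bin 7 (new)  [load 23/29]
  12 → bin 2  [load 29/29]
  27 → bin 8 (new)  [load 27/29]
8 bins opened.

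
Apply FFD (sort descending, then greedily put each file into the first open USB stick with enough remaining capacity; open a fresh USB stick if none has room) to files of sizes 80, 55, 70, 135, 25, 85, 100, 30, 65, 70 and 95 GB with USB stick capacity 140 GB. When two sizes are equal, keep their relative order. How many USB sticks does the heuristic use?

7

Sorted descending: 135, 100, 95, 85, 80, 70, 70, 65, 55, 30, 25.
  135 → USB stick 1 (new)  [load 135/140]
  100 → USB stick 2 (new)  [load 100/140]
  95 → USB stick 3 (new)  [load 95/140]
  85 → USB stick 4 (new)  [load 85/140]
  80 → USB stick 5 (new)  [load 80/140]
  70 → USB stick 6 (new)  [load 70/140]
  70 → USB stick 6  [load 140/140]
  65 → USB stick 7 (new)  [load 65/140]
  55 → USB stick 4  [load 140/140]
  30 → USB stick 2  [load 130/140]
  25 → USB stick 3  [load 120/140]
7 USB sticks opened.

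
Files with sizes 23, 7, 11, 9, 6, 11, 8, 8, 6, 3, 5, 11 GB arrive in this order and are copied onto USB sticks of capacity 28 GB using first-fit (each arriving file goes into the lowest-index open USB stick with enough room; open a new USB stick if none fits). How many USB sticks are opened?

5

  23 → USB stick 1 (new)  [load 23/28]
  7 → USB stick 2 (new)  [load 7/28]
  11 → USB stick 2  [load 18/28]
  9 → USB stick 2  [load 27/28]
  6 → USB stick 3 (new)  [load 6/28]
  11 → USB stick 3  [load 17/28]
  8 → USB stick 3  [load 25/28]
  8 → USB stick 4 (new)  [load 8/28]
  6 → USB stick 4  [load 14/28]
  3 → USB stick 1  [load 26/28]
  5 → USB stick 4  [load 19/28]
  11 → USB stick 5 (new)  [load 11/28]
5 USB sticks opened.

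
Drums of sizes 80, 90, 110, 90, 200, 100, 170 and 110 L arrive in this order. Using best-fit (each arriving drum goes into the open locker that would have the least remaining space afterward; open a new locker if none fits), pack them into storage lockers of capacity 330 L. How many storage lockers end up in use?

  80 → locker 1 (new)  [load 80/330]
  90 → locker 1  [load 170/330]
  110 → locker 1  [load 280/330]
  90 → locker 2 (new)  [load 90/330]
  200 → locker 2  [load 290/330]
  100 → locker 3 (new)  [load 100/330]
  170 → locker 3  [load 270/330]
  110 → locker 4 (new)  [load 110/330]
4 storage lockers opened.

4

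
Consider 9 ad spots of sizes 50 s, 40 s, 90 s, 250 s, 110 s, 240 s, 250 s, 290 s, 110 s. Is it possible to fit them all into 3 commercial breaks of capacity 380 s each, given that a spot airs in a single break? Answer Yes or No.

No

Total = 1430 s; ⌈1430/380⌉ = 4.
At least 4 commercial breaks are required, but only 3 are allowed.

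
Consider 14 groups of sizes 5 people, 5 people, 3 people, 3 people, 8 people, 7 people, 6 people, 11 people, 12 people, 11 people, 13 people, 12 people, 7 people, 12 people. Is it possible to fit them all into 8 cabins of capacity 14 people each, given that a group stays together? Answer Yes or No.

No

Total = 115 people; ⌈115/14⌉ = 9.
At least 9 cabins are required, but only 8 are allowed.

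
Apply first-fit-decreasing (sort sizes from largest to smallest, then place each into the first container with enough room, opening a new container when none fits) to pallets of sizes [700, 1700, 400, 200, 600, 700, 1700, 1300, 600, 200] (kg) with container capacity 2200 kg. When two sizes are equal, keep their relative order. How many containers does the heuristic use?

Sorted descending: 1700, 1700, 1300, 700, 700, 600, 600, 400, 200, 200.
  1700 → container 1 (new)  [load 1700/2200]
  1700 → container 2 (new)  [load 1700/2200]
  1300 → container 3 (new)  [load 1300/2200]
  700 → container 3  [load 2000/2200]
  700 → container 4 (new)  [load 700/2200]
  600 → container 4  [load 1300/2200]
  600 → container 4  [load 1900/2200]
  400 → container 1  [load 2100/2200]
  200 → container 2  [load 1900/2200]
  200 → container 2  [load 2100/2200]
4 containers opened.

4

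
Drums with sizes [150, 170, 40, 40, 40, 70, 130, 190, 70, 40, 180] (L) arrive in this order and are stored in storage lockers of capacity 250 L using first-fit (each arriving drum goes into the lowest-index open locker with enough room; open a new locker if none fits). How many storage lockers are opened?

  150 → locker 1 (new)  [load 150/250]
  170 → locker 2 (new)  [load 170/250]
  40 → locker 1  [load 190/250]
  40 → locker 1  [load 230/250]
  40 → locker 2  [load 210/250]
  70 → locker 3 (new)  [load 70/250]
  130 → locker 3  [load 200/250]
  190 → locker 4 (new)  [load 190/250]
  70 → locker 5 (new)  [load 70/250]
  40 → locker 2  [load 250/250]
  180 → locker 5  [load 250/250]
5 storage lockers opened.

5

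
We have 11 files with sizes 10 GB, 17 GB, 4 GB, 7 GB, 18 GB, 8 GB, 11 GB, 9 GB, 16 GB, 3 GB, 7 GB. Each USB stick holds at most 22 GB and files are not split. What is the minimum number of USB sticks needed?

6

Total = 18 + 17 + 16 + 11 + 10 + 9 + 8 + 7 + 7 + 4 + 3 = 110 GB.
Lower bound: ⌈110/22⌉ = 5 USB sticks.
A packing using 6 USB sticks:
  USB stick 1: 18 + 4 = 22
  USB stick 2: 17 + 3 = 20
  USB stick 3: 16 = 16
  USB stick 4: 11 + 10 = 21
  USB stick 5: 9 + 8 = 17
  USB stick 6: 7 + 7 = 14
No arrangement into 5 USB sticks stays within capacity, so 6 is optimal.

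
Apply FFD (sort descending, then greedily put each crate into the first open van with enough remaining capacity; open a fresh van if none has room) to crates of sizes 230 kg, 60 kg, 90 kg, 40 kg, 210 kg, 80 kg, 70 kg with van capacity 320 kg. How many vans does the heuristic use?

Sorted descending: 230, 210, 90, 80, 70, 60, 40.
  230 → van 1 (new)  [load 230/320]
  210 → van 2 (new)  [load 210/320]
  90 → van 1  [load 320/320]
  80 → van 2  [load 290/320]
  70 → van 3 (new)  [load 70/320]
  60 → van 3  [load 130/320]
  40 → van 3  [load 170/320]
3 vans opened.

3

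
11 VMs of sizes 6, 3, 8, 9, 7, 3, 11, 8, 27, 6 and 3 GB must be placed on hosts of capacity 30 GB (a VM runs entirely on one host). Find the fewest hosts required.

4

Total = 27 + 11 + 9 + 8 + 8 + 7 + 6 + 6 + 3 + 3 + 3 = 91 GB.
Lower bound: ⌈91/30⌉ = 4 hosts.
A packing using 4 hosts:
  host 1: 27 + 3 = 30
  host 2: 11 + 9 + 8 = 28
  host 3: 8 + 7 + 6 + 6 + 3 = 30
  host 4: 3 = 3
This matches the lower bound, so 4 is optimal.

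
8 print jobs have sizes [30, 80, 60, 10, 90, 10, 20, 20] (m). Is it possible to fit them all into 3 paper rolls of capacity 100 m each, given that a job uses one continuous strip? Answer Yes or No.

No

Total = 320 m; ⌈320/100⌉ = 4.
At least 4 paper rolls are required, but only 3 are allowed.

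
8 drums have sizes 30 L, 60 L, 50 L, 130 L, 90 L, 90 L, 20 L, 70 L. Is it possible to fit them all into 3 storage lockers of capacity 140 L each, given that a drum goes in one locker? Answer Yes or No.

No

Total = 540 L; ⌈540/140⌉ = 4.
At least 4 storage lockers are required, but only 3 are allowed.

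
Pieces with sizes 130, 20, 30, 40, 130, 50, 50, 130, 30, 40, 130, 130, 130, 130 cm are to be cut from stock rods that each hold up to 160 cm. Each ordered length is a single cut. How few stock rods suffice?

Total = 130 + 130 + 130 + 130 + 130 + 130 + 130 + 50 + 50 + 40 + 40 + 30 + 30 + 20 = 1170 cm.
Lower bound: ⌈1170/160⌉ = 8 stock rods.
A packing using 9 stock rods:
  stock rod 1: 130 + 30 = 160
  stock rod 2: 130 + 30 = 160
  stock rod 3: 130 + 20 = 150
  stock rod 4: 130 = 130
  stock rod 5: 130 = 130
  stock rod 6: 130 = 130
  stock rod 7: 130 = 130
  stock rod 8: 50 + 50 + 40 = 140
  stock rod 9: 40 = 40
No arrangement into 8 stock rods stays within capacity, so 9 is optimal.

9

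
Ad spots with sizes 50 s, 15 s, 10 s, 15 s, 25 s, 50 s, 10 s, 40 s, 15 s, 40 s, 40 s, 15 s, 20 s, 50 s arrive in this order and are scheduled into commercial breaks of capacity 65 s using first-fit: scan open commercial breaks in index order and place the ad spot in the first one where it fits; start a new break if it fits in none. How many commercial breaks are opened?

7

  50 → break 1 (new)  [load 50/65]
  15 → break 1  [load 65/65]
  10 → break 2 (new)  [load 10/65]
  15 → break 2  [load 25/65]
  25 → break 2  [load 50/65]
  50 → break 3 (new)  [load 50/65]
  10 → break 2  [load 60/65]
  40 → break 4 (new)  [load 40/65]
  15 → break 3  [load 65/65]
  40 → break 5 (new)  [load 40/65]
  40 → break 6 (new)  [load 40/65]
  15 → break 4  [load 55/65]
  20 → break 5  [load 60/65]
  50 → break 7 (new)  [load 50/65]
7 commercial breaks opened.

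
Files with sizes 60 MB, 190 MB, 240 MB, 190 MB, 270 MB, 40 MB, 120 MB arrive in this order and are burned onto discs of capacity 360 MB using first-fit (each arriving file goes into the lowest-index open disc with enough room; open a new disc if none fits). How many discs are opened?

  60 → disc 1 (new)  [load 60/360]
  190 → disc 1  [load 250/360]
  240 → disc 2 (new)  [load 240/360]
  190 → disc 3 (new)  [load 190/360]
  270 → disc 4 (new)  [load 270/360]
  40 → disc 1  [load 290/360]
  120 → disc 2  [load 360/360]
4 discs opened.

4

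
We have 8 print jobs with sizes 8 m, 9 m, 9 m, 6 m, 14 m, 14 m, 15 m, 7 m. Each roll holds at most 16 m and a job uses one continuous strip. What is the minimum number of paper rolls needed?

Total = 15 + 14 + 14 + 9 + 9 + 8 + 7 + 6 = 82 m.
Lower bound: ⌈82/16⌉ = 6 paper rolls.
A packing using 6 paper rolls:
  roll 1: 15 = 15
  roll 2: 14 = 14
  roll 3: 14 = 14
  roll 4: 9 + 7 = 16
  roll 5: 9 + 6 = 15
  roll 6: 8 = 8
This matches the lower bound, so 6 is optimal.

6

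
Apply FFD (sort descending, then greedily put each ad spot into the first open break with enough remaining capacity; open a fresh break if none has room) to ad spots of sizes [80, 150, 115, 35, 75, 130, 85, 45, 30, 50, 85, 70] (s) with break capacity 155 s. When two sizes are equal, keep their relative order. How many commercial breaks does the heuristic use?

7

Sorted descending: 150, 130, 115, 85, 85, 80, 75, 70, 50, 45, 35, 30.
  150 → break 1 (new)  [load 150/155]
  130 → break 2 (new)  [load 130/155]
  115 → break 3 (new)  [load 115/155]
  85 → break 4 (new)  [load 85/155]
  85 → break 5 (new)  [load 85/155]
  80 → break 6 (new)  [load 80/155]
  75 → break 6  [load 155/155]
  70 → break 4  [load 155/155]
  50 → break 5  [load 135/155]
  45 → break 7 (new)  [load 45/155]
  35 → break 3  [load 150/155]
  30 → break 7  [load 75/155]
7 commercial breaks opened.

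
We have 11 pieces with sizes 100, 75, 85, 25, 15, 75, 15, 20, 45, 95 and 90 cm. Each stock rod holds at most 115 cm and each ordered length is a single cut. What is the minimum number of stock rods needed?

Total = 100 + 95 + 90 + 85 + 75 + 75 + 45 + 25 + 20 + 15 + 15 = 640 cm.
Lower bound: ⌈640/115⌉ = 6 stock rods.
A packing using 7 stock rods:
  stock rod 1: 100 + 15 = 115
  stock rod 2: 95 + 20 = 115
  stock rod 3: 90 + 25 = 115
  stock rod 4: 85 + 15 = 100
  stock rod 5: 75 = 75
  stock rod 6: 75 = 75
  stock rod 7: 45 = 45
No arrangement into 6 stock rods stays within capacity, so 7 is optimal.

7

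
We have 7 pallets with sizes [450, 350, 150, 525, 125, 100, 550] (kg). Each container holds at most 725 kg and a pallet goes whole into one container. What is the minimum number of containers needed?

4

Total = 550 + 525 + 450 + 350 + 150 + 125 + 100 = 2250 kg.
Lower bound: ⌈2250/725⌉ = 4 containers.
A packing using 4 containers:
  container 1: 550 + 150 = 700
  container 2: 525 + 125 = 650
  container 3: 450 + 100 = 550
  container 4: 350 = 350
This matches the lower bound, so 4 is optimal.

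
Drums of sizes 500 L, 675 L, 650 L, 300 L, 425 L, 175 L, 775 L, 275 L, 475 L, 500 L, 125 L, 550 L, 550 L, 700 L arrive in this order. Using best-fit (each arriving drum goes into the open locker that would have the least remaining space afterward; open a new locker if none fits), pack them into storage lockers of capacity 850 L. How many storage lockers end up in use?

  500 → locker 1 (new)  [load 500/850]
  675 → locker 2 (new)  [load 675/850]
  650 → locker 3 (new)  [load 650/850]
  300 → locker 1  [load 800/850]
  425 → locker 4 (new)  [load 425/850]
  175 → locker 2  [load 850/850]
  775 → locker 5 (new)  [load 775/850]
  275 → locker 4  [load 700/850]
  475 → locker 6 (new)  [load 475/850]
  500 → locker 7 (new)  [load 500/850]
  125 → locker 4  [load 825/850]
  550 → locker 8 (new)  [load 550/850]
  550 → locker 9 (new)  [load 550/850]
  700 → locker 10 (new)  [load 700/850]
10 storage lockers opened.

10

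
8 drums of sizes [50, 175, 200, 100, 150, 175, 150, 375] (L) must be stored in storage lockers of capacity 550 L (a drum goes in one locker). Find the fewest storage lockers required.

3

Total = 375 + 200 + 175 + 175 + 150 + 150 + 100 + 50 = 1375 L.
Lower bound: ⌈1375/550⌉ = 3 storage lockers.
A packing using 3 storage lockers:
  locker 1: 375 + 175 = 550
  locker 2: 200 + 175 + 150 = 525
  locker 3: 150 + 100 + 50 = 300
This matches the lower bound, so 3 is optimal.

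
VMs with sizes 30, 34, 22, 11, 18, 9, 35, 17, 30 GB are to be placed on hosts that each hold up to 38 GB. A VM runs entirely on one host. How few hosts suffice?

Total = 35 + 34 + 30 + 30 + 22 + 18 + 17 + 11 + 9 = 206 GB.
Lower bound: ⌈206/38⌉ = 6 hosts.
A packing using 7 hosts:
  host 1: 35 = 35
  host 2: 34 = 34
  host 3: 30 = 30
  host 4: 30 = 30
  host 5: 22 + 11 = 33
  host 6: 18 + 17 = 35
  host 7: 9 = 9
No arrangement into 6 hosts stays within capacity, so 7 is optimal.

7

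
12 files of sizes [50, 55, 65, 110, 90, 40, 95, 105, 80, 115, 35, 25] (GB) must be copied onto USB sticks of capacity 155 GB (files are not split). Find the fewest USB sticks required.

Total = 115 + 110 + 105 + 95 + 90 + 80 + 65 + 55 + 50 + 40 + 35 + 25 = 865 GB.
Lower bound: ⌈865/155⌉ = 6 USB sticks.
A packing using 6 USB sticks:
  USB stick 1: 115 + 40 = 155
  USB stick 2: 110 + 35 = 145
  USB stick 3: 105 + 50 = 155
  USB stick 4: 95 + 55 = 150
  USB stick 5: 90 + 65 = 155
  USB stick 6: 80 + 25 = 105
This matches the lower bound, so 6 is optimal.

6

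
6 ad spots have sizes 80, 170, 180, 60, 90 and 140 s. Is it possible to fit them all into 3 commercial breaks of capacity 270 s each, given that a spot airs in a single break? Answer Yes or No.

A valid assignment using 3 commercial breaks:
  break 1: 180 + 90 = 270
  break 2: 170 + 80 = 250
  break 3: 140 + 60 = 200
Every load is within 270 s, so 3 commercial breaks suffice.

Yes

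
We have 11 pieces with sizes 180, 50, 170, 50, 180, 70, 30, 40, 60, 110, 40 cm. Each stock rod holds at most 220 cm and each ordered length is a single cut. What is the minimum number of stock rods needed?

Total = 180 + 180 + 170 + 110 + 70 + 60 + 50 + 50 + 40 + 40 + 30 = 980 cm.
Lower bound: ⌈980/220⌉ = 5 stock rods.
A packing using 5 stock rods:
  stock rod 1: 180 + 40 = 220
  stock rod 2: 180 + 40 = 220
  stock rod 3: 170 + 50 = 220
  stock rod 4: 110 + 70 + 30 = 210
  stock rod 5: 60 + 50 = 110
This matches the lower bound, so 5 is optimal.

5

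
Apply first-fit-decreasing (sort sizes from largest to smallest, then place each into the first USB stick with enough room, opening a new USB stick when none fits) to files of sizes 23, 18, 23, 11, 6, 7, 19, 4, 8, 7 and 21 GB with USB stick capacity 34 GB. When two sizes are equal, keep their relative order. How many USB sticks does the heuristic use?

Sorted descending: 23, 23, 21, 19, 18, 11, 8, 7, 7, 6, 4.
  23 → USB stick 1 (new)  [load 23/34]
  23 → USB stick 2 (new)  [load 23/34]
  21 → USB stick 3 (new)  [load 21/34]
  19 → USB stick 4 (new)  [load 19/34]
  18 → USB stick 5 (new)  [load 18/34]
  11 → USB stick 1  [load 34/34]
  8 → USB stick 2  [load 31/34]
  7 → USB stick 3  [load 28/34]
  7 → USB stick 4  [load 26/34]
  6 → USB stick 3  [load 34/34]
  4 → USB stick 4  [load 30/34]
5 USB sticks opened.

5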